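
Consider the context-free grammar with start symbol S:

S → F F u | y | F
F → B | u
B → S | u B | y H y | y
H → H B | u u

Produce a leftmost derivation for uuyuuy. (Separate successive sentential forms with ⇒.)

S ⇒ F   [S → F]
F ⇒ B   [F → B]
B ⇒ uB   [B → u B]
uB ⇒ uuB   [B → u B]
uuB ⇒ uuyHy   [B → y H y]
uuyHy ⇒ uuyuuy   [H → u u]

S ⇒ F ⇒ B ⇒ uB ⇒ uuB ⇒ uuyHy ⇒ uuyuuy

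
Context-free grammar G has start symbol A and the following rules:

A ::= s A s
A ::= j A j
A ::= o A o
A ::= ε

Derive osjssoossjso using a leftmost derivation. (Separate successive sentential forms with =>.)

A => oAo => osAso => osjAjso => osjsAsjso => osjssAssjso => osjssoAossjso => osjssoossjso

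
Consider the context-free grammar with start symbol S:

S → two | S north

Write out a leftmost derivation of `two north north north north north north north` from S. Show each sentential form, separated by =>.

S => S north   [S → S north]
S north => S north north   [S → S north]
S north north => S north north north   [S → S north]
S north north north => S north north north north   [S → S north]
S north north north north => S north north north north north   [S → S north]
S north north north north north => S north north north north north north   [S → S north]
S north north north north north north => S north north north north north north north   [S → S north]
S north north north north north north north => two north north north north north north north   [S → two]

S => S north => S north north => S north north north => S north north north north => S north north north north north => S north north north north north north => S north north north north north north north => two north north north north north north north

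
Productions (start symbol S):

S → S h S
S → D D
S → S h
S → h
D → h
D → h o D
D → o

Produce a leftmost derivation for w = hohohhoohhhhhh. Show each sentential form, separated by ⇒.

S ⇒ ShS ⇒ ShhS ⇒ DDhhS ⇒ hoDDhhS ⇒ hohoDDhhS ⇒ hohohDhhS ⇒ hohohhoDhhS ⇒ hohohhoohhS ⇒ hohohhoohhShS ⇒ hohohhoohhhhS ⇒ hohohhoohhhhSh ⇒ hohohhoohhhhhh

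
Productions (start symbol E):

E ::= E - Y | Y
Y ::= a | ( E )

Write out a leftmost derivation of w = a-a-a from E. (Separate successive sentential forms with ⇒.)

E⇒E-Y⇒E-Y-Y⇒Y-Y-Y⇒a-Y-Y⇒a-a-Y⇒a-a-a

E ⇒ E-Y   [E ::= E - Y]
E-Y ⇒ E-Y-Y   [E ::= E - Y]
E-Y-Y ⇒ Y-Y-Y   [E ::= Y]
Y-Y-Y ⇒ a-Y-Y   [Y ::= a]
a-Y-Y ⇒ a-a-Y   [Y ::= a]
a-a-Y ⇒ a-a-a   [Y ::= a]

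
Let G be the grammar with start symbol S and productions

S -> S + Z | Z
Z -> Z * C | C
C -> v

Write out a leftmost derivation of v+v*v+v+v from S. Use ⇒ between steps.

S⇒S+Z⇒S+Z+Z⇒S+Z+Z+Z⇒Z+Z+Z+Z⇒C+Z+Z+Z⇒v+Z+Z+Z⇒v+Z*C+Z+Z⇒v+C*C+Z+Z⇒v+v*C+Z+Z⇒v+v*v+Z+Z⇒v+v*v+C+Z⇒v+v*v+v+Z⇒v+v*v+v+C⇒v+v*v+v+v

S ⇒ S+Z   [S -> S + Z]
S+Z ⇒ S+Z+Z   [S -> S + Z]
S+Z+Z ⇒ S+Z+Z+Z   [S -> S + Z]
S+Z+Z+Z ⇒ Z+Z+Z+Z   [S -> Z]
Z+Z+Z+Z ⇒ C+Z+Z+Z   [Z -> C]
C+Z+Z+Z ⇒ v+Z+Z+Z   [C -> v]
v+Z+Z+Z ⇒ v+Z*C+Z+Z   [Z -> Z * C]
v+Z*C+Z+Z ⇒ v+C*C+Z+Z   [Z -> C]
v+C*C+Z+Z ⇒ v+v*C+Z+Z   [C -> v]
v+v*C+Z+Z ⇒ v+v*v+Z+Z   [C -> v]
v+v*v+Z+Z ⇒ v+v*v+C+Z   [Z -> C]
v+v*v+C+Z ⇒ v+v*v+v+Z   [C -> v]
v+v*v+v+Z ⇒ v+v*v+v+C   [Z -> C]
v+v*v+v+C ⇒ v+v*v+v+v   [C -> v]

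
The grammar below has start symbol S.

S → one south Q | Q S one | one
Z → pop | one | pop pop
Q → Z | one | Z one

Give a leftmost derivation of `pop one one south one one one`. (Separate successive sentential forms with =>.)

S => Q S one => Z S one => pop S one => pop Q S one one => pop Z S one one => pop one S one one => pop one one south Q one one => pop one one south one one one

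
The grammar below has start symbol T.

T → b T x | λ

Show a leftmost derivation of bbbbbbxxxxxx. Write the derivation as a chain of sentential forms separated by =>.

T => bTx   [T → b T x]
bTx => bbTxx   [T → b T x]
bbTxx => bbbTxxx   [T → b T x]
bbbTxxx => bbbbTxxxx   [T → b T x]
bbbbTxxxx => bbbbbTxxxxx   [T → b T x]
bbbbbTxxxxx => bbbbbbTxxxxxx   [T → b T x]
bbbbbbTxxxxxx => bbbbbbxxxxxx   [T → λ]

T=>bTx=>bbTxx=>bbbTxxx=>bbbbTxxxx=>bbbbbTxxxxx=>bbbbbbTxxxxxx=>bbbbbbxxxxxx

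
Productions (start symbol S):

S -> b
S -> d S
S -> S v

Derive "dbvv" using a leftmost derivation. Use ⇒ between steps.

S ⇒ Sv ⇒ dSv ⇒ dSvv ⇒ dbvv

S ⇒ Sv   [S -> S v]
Sv ⇒ dSv   [S -> d S]
dSv ⇒ dSvv   [S -> S v]
dSvv ⇒ dbvv   [S -> b]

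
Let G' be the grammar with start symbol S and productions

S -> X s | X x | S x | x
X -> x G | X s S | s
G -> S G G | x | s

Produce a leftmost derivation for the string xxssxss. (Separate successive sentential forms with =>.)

S => Xs => xGs => xSGGs => xXsGGs => xxGsGGs => xxssGGs => xxssxGs => xxssxss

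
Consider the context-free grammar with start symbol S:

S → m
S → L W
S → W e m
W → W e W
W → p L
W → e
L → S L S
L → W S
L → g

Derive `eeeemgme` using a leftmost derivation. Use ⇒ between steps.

S ⇒ LW   [S → L W]
LW ⇒ SLSW   [L → S L S]
SLSW ⇒ WemLSW   [S → W e m]
WemLSW ⇒ WeWemLSW   [W → W e W]
WeWemLSW ⇒ eeWemLSW   [W → e]
eeWemLSW ⇒ eeeemLSW   [W → e]
eeeemLSW ⇒ eeeemgSW   [L → g]
eeeemgSW ⇒ eeeemgmW   [S → m]
eeeemgmW ⇒ eeeemgme   [W → e]

S ⇒ LW ⇒ SLSW ⇒ WemLSW ⇒ WeWemLSW ⇒ eeWemLSW ⇒ eeeemLSW ⇒ eeeemgSW ⇒ eeeemgmW ⇒ eeeemgme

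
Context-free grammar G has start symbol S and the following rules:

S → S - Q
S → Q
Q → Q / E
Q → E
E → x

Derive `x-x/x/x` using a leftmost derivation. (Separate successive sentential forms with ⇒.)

S⇒S-Q⇒Q-Q⇒E-Q⇒x-Q⇒x-Q/E⇒x-Q/E/E⇒x-E/E/E⇒x-x/E/E⇒x-x/x/E⇒x-x/x/x

S ⇒ S-Q   [S → S - Q]
S-Q ⇒ Q-Q   [S → Q]
Q-Q ⇒ E-Q   [Q → E]
E-Q ⇒ x-Q   [E → x]
x-Q ⇒ x-Q/E   [Q → Q / E]
x-Q/E ⇒ x-Q/E/E   [Q → Q / E]
x-Q/E/E ⇒ x-E/E/E   [Q → E]
x-E/E/E ⇒ x-x/E/E   [E → x]
x-x/E/E ⇒ x-x/x/E   [E → x]
x-x/x/E ⇒ x-x/x/x   [E → x]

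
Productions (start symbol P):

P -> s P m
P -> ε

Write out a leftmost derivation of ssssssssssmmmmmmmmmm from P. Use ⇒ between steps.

P ⇒ sPm ⇒ ssPmm ⇒ sssPmmm ⇒ ssssPmmmm ⇒ sssssPmmmmm ⇒ ssssssPmmmmmm ⇒ sssssssPmmmmmmm ⇒ ssssssssPmmmmmmmm ⇒ sssssssssPmmmmmmmmm ⇒ ssssssssssPmmmmmmmmmm ⇒ ssssssssssmmmmmmmmmm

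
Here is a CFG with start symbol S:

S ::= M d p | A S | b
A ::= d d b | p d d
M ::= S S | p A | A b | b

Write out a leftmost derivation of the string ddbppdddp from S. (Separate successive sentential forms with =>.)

S=>AS=>ddbS=>ddbMdp=>ddbpAdp=>ddbppdddp

S => AS   [S ::= A S]
AS => ddbS   [A ::= d d b]
ddbS => ddbMdp   [S ::= M d p]
ddbMdp => ddbpAdp   [M ::= p A]
ddbpAdp => ddbppdddp   [A ::= p d d]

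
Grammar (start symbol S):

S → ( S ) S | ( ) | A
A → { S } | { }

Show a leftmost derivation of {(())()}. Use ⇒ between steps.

S ⇒ A ⇒ {S} ⇒ {(S)S} ⇒ {(())S} ⇒ {(())()}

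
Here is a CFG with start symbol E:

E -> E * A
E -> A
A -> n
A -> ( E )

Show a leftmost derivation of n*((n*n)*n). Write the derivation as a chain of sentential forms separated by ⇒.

E ⇒ E*A   [E -> E * A]
E*A ⇒ A*A   [E -> A]
A*A ⇒ n*A   [A -> n]
n*A ⇒ n*(E)   [A -> ( E )]
n*(E) ⇒ n*(E*A)   [E -> E * A]
n*(E*A) ⇒ n*(A*A)   [E -> A]
n*(A*A) ⇒ n*((E)*A)   [A -> ( E )]
n*((E)*A) ⇒ n*((E*A)*A)   [E -> E * A]
n*((E*A)*A) ⇒ n*((A*A)*A)   [E -> A]
n*((A*A)*A) ⇒ n*((n*A)*A)   [A -> n]
n*((n*A)*A) ⇒ n*((n*n)*A)   [A -> n]
n*((n*n)*A) ⇒ n*((n*n)*n)   [A -> n]

E ⇒ E*A ⇒ A*A ⇒ n*A ⇒ n*(E) ⇒ n*(E*A) ⇒ n*(A*A) ⇒ n*((E)*A) ⇒ n*((E*A)*A) ⇒ n*((A*A)*A) ⇒ n*((n*A)*A) ⇒ n*((n*n)*A) ⇒ n*((n*n)*n)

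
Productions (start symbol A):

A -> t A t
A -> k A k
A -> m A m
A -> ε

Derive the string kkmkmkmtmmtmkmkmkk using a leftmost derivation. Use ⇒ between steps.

A ⇒ kAk ⇒ kkAkk ⇒ kkmAmkk ⇒ kkmkAkmkk ⇒ kkmkmAmkmkk ⇒ kkmkmkAkmkmkk ⇒ kkmkmkmAmkmkmkk ⇒ kkmkmkmtAtmkmkmkk ⇒ kkmkmkmtmAmtmkmkmkk ⇒ kkmkmkmtmmtmkmkmkk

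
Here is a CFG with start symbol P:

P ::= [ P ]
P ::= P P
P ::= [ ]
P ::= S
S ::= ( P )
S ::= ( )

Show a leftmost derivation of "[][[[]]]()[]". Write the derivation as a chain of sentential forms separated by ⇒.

P ⇒ PP ⇒ PPP ⇒ []PP ⇒ []PPP ⇒ [][P]PP ⇒ [][[P]]PP ⇒ [][[[]]]PP ⇒ [][[[]]]SP ⇒ [][[[]]]()P ⇒ [][[[]]]()[]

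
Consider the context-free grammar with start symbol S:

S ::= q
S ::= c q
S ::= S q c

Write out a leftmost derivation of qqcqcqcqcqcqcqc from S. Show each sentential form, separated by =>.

S => Sqc   [S ::= S q c]
Sqc => Sqcqc   [S ::= S q c]
Sqcqc => Sqcqcqc   [S ::= S q c]
Sqcqcqc => Sqcqcqcqc   [S ::= S q c]
Sqcqcqcqc => Sqcqcqcqcqc   [S ::= S q c]
Sqcqcqcqcqc => Sqcqcqcqcqcqc   [S ::= S q c]
Sqcqcqcqcqcqc => Sqcqcqcqcqcqcqc   [S ::= S q c]
Sqcqcqcqcqcqcqc => qqcqcqcqcqcqcqc   [S ::= q]

S=>Sqc=>Sqcqc=>Sqcqcqc=>Sqcqcqcqc=>Sqcqcqcqcqc=>Sqcqcqcqcqcqc=>Sqcqcqcqcqcqcqc=>qqcqcqcqcqcqcqc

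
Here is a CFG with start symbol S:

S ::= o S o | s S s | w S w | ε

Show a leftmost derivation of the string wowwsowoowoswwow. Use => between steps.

S => wSw => woSow => wowSwow => wowwSwwow => wowwsSswwow => wowwsoSoswwow => wowwsowSwoswwow => wowwsowoSowoswwow => wowwsowoowoswwow

S => wSw   [S ::= w S w]
wSw => woSow   [S ::= o S o]
woSow => wowSwow   [S ::= w S w]
wowSwow => wowwSwwow   [S ::= w S w]
wowwSwwow => wowwsSswwow   [S ::= s S s]
wowwsSswwow => wowwsoSoswwow   [S ::= o S o]
wowwsoSoswwow => wowwsowSwoswwow   [S ::= w S w]
wowwsowSwoswwow => wowwsowoSowoswwow   [S ::= o S o]
wowwsowoSowoswwow => wowwsowoowoswwow   [S ::= ε]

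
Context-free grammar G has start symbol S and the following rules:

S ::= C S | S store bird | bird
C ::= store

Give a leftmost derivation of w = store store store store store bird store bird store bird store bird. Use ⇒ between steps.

S ⇒ C S   [S ::= C S]
C S ⇒ store S   [C ::= store]
store S ⇒ store C S   [S ::= C S]
store C S ⇒ store store S   [C ::= store]
store store S ⇒ store store S store bird   [S ::= S store bird]
store store S store bird ⇒ store store C S store bird   [S ::= C S]
store store C S store bird ⇒ store store store S store bird   [C ::= store]
store store store S store bird ⇒ store store store S store bird store bird   [S ::= S store bird]
store store store S store bird store bird ⇒ store store store C S store bird store bird   [S ::= C S]
store store store C S store bird store bird ⇒ store store store store S store bird store bird   [C ::= store]
store store store store S store bird store bird ⇒ store store store store C S store bird store bird   [S ::= C S]
store store store store C S store bird store bird ⇒ store store store store store S store bird store bird   [C ::= store]
store store store store store S store bird store bird ⇒ store store store store store S store bird store bird store bird   [S ::= S store bird]
store store store store store S store bird store bird store bird ⇒ store store store store store bird store bird store bird store bird   [S ::= bird]

S ⇒ C S ⇒ store S ⇒ store C S ⇒ store store S ⇒ store store S store bird ⇒ store store C S store bird ⇒ store store store S store bird ⇒ store store store S store bird store bird ⇒ store store store C S store bird store bird ⇒ store store store store S store bird store bird ⇒ store store store store C S store bird store bird ⇒ store store store store store S store bird store bird ⇒ store store store store store S store bird store bird store bird ⇒ store store store store store bird store bird store bird store bird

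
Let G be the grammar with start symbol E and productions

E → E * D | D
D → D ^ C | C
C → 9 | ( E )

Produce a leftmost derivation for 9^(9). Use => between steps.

E => D => D^C => C^C => 9^C => 9^(E) => 9^(D) => 9^(C) => 9^(9)

E => D   [E → D]
D => D^C   [D → D ^ C]
D^C => C^C   [D → C]
C^C => 9^C   [C → 9]
9^C => 9^(E)   [C → ( E )]
9^(E) => 9^(D)   [E → D]
9^(D) => 9^(C)   [D → C]
9^(C) => 9^(9)   [C → 9]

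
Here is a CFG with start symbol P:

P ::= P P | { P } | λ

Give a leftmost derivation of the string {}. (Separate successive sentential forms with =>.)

P=>PP=>PPP=>{P}PP=>{}PP=>{}P=>{}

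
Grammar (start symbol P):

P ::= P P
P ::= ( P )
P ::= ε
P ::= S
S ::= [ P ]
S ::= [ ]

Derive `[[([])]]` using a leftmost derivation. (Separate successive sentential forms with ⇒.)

P ⇒ S ⇒ [P] ⇒ [S] ⇒ [[P]] ⇒ [[(P)]] ⇒ [[(S)]] ⇒ [[([])]]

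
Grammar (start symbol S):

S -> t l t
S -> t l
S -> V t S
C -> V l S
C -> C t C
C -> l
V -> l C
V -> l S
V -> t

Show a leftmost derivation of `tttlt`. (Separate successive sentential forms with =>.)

S => VtS   [S -> V t S]
VtS => ttS   [V -> t]
ttS => tttlt   [S -> t l t]

S => VtS => ttS => tttlt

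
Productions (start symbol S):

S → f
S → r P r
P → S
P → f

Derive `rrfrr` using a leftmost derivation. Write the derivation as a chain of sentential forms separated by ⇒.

S ⇒ rPr ⇒ rSr ⇒ rrPrr ⇒ rrfrr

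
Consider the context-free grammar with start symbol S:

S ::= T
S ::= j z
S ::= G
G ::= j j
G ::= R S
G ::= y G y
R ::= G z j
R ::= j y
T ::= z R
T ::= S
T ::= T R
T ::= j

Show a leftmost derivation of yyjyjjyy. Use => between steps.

S => G => yGy => yyGyy => yyRSyy => yyjySyy => yyjyGyy => yyjyjjyy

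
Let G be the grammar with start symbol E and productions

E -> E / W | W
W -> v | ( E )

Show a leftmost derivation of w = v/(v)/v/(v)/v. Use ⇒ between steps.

E ⇒ E/W ⇒ E/W/W ⇒ E/W/W/W ⇒ E/W/W/W/W ⇒ W/W/W/W/W ⇒ v/W/W/W/W ⇒ v/(E)/W/W/W ⇒ v/(W)/W/W/W ⇒ v/(v)/W/W/W ⇒ v/(v)/v/W/W ⇒ v/(v)/v/(E)/W ⇒ v/(v)/v/(W)/W ⇒ v/(v)/v/(v)/W ⇒ v/(v)/v/(v)/v

E ⇒ E/W   [E -> E / W]
E/W ⇒ E/W/W   [E -> E / W]
E/W/W ⇒ E/W/W/W   [E -> E / W]
E/W/W/W ⇒ E/W/W/W/W   [E -> E / W]
E/W/W/W/W ⇒ W/W/W/W/W   [E -> W]
W/W/W/W/W ⇒ v/W/W/W/W   [W -> v]
v/W/W/W/W ⇒ v/(E)/W/W/W   [W -> ( E )]
v/(E)/W/W/W ⇒ v/(W)/W/W/W   [E -> W]
v/(W)/W/W/W ⇒ v/(v)/W/W/W   [W -> v]
v/(v)/W/W/W ⇒ v/(v)/v/W/W   [W -> v]
v/(v)/v/W/W ⇒ v/(v)/v/(E)/W   [W -> ( E )]
v/(v)/v/(E)/W ⇒ v/(v)/v/(W)/W   [E -> W]
v/(v)/v/(W)/W ⇒ v/(v)/v/(v)/W   [W -> v]
v/(v)/v/(v)/W ⇒ v/(v)/v/(v)/v   [W -> v]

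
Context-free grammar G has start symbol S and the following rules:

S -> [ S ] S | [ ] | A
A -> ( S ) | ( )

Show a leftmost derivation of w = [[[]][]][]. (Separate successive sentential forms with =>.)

S => [S]S => [[S]S]S => [[[]]S]S => [[[]][]]S => [[[]][]][]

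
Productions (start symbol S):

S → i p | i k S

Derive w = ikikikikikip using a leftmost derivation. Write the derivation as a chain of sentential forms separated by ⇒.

S ⇒ ikS   [S → i k S]
ikS ⇒ ikikS   [S → i k S]
ikikS ⇒ ikikikS   [S → i k S]
ikikikS ⇒ ikikikikS   [S → i k S]
ikikikikS ⇒ ikikikikikS   [S → i k S]
ikikikikikS ⇒ ikikikikikip   [S → i p]

S ⇒ ikS ⇒ ikikS ⇒ ikikikS ⇒ ikikikikS ⇒ ikikikikikS ⇒ ikikikikikip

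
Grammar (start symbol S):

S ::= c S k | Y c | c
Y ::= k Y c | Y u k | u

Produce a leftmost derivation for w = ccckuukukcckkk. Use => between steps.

S=>cSk=>ccSkk=>cccSkkk=>cccYckkk=>ccckYcckkk=>ccckYukcckkk=>ccckYukukcckkk=>ccckuukukcckkk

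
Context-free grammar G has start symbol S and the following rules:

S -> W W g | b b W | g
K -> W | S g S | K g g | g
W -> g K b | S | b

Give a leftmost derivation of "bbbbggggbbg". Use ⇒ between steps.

S⇒bbW⇒bbS⇒bbWWg⇒bbSWg⇒bbbbWWg⇒bbbbgKbWg⇒bbbbgSgSbWg⇒bbbbgggSbWg⇒bbbbggggbWg⇒bbbbggggbbg

S ⇒ bbW   [S -> b b W]
bbW ⇒ bbS   [W -> S]
bbS ⇒ bbWWg   [S -> W W g]
bbWWg ⇒ bbSWg   [W -> S]
bbSWg ⇒ bbbbWWg   [S -> b b W]
bbbbWWg ⇒ bbbbgKbWg   [W -> g K b]
bbbbgKbWg ⇒ bbbbgSgSbWg   [K -> S g S]
bbbbgSgSbWg ⇒ bbbbgggSbWg   [S -> g]
bbbbgggSbWg ⇒ bbbbggggbWg   [S -> g]
bbbbggggbWg ⇒ bbbbggggbbg   [W -> b]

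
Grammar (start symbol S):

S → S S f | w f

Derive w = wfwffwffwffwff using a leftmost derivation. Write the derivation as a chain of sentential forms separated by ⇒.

S ⇒ SSf   [S → S S f]
SSf ⇒ SSfSf   [S → S S f]
SSfSf ⇒ SSfSfSf   [S → S S f]
SSfSfSf ⇒ SSfSfSfSf   [S → S S f]
SSfSfSfSf ⇒ wfSfSfSfSf   [S → w f]
wfSfSfSfSf ⇒ wfwffSfSfSf   [S → w f]
wfwffSfSfSf ⇒ wfwffwffSfSf   [S → w f]
wfwffwffSfSf ⇒ wfwffwffwffSf   [S → w f]
wfwffwffwffSf ⇒ wfwffwffwffwff   [S → w f]

S ⇒ SSf ⇒ SSfSf ⇒ SSfSfSf ⇒ SSfSfSfSf ⇒ wfSfSfSfSf ⇒ wfwffSfSfSf ⇒ wfwffwffSfSf ⇒ wfwffwffwffSf ⇒ wfwffwffwffwff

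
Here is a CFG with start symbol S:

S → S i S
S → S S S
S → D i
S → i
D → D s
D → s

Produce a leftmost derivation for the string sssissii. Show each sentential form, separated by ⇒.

S ⇒ SSS ⇒ DiSS ⇒ DsiSS ⇒ DssiSS ⇒ sssiSS ⇒ sssiDiS ⇒ sssiDsiS ⇒ sssissiS ⇒ sssissii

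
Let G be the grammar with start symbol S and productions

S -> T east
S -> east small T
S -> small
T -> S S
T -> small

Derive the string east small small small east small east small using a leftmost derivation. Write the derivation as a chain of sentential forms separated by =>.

S => east small T => east small S S => east small T east S => east small S S east S => east small T east S east S => east small S S east S east S => east small small S east S east S => east small small small east S east S => east small small small east small east S => east small small small east small east small

S => east small T   [S -> east small T]
east small T => east small S S   [T -> S S]
east small S S => east small T east S   [S -> T east]
east small T east S => east small S S east S   [T -> S S]
east small S S east S => east small T east S east S   [S -> T east]
east small T east S east S => east small S S east S east S   [T -> S S]
east small S S east S east S => east small small S east S east S   [S -> small]
east small small S east S east S => east small small small east S east S   [S -> small]
east small small small east S east S => east small small small east small east S   [S -> small]
east small small small east small east S => east small small small east small east small   [S -> small]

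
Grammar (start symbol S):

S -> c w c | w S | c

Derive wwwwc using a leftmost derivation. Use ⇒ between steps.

S ⇒ wS ⇒ wwS ⇒ wwwS ⇒ wwwwS ⇒ wwwwc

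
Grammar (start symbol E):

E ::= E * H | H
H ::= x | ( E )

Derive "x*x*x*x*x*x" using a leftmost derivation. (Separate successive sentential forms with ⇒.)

E ⇒ E*H ⇒ E*H*H ⇒ E*H*H*H ⇒ E*H*H*H*H ⇒ E*H*H*H*H*H ⇒ H*H*H*H*H*H ⇒ x*H*H*H*H*H ⇒ x*x*H*H*H*H ⇒ x*x*x*H*H*H ⇒ x*x*x*x*H*H ⇒ x*x*x*x*x*H ⇒ x*x*x*x*x*x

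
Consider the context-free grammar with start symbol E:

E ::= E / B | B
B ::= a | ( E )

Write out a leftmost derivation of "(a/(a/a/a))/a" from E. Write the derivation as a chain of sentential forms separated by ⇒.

E ⇒ E/B   [E ::= E / B]
E/B ⇒ B/B   [E ::= B]
B/B ⇒ (E)/B   [B ::= ( E )]
(E)/B ⇒ (E/B)/B   [E ::= E / B]
(E/B)/B ⇒ (B/B)/B   [E ::= B]
(B/B)/B ⇒ (a/B)/B   [B ::= a]
(a/B)/B ⇒ (a/(E))/B   [B ::= ( E )]
(a/(E))/B ⇒ (a/(E/B))/B   [E ::= E / B]
(a/(E/B))/B ⇒ (a/(E/B/B))/B   [E ::= E / B]
(a/(E/B/B))/B ⇒ (a/(B/B/B))/B   [E ::= B]
(a/(B/B/B))/B ⇒ (a/(a/B/B))/B   [B ::= a]
(a/(a/B/B))/B ⇒ (a/(a/a/B))/B   [B ::= a]
(a/(a/a/B))/B ⇒ (a/(a/a/a))/B   [B ::= a]
(a/(a/a/a))/B ⇒ (a/(a/a/a))/a   [B ::= a]

E⇒E/B⇒B/B⇒(E)/B⇒(E/B)/B⇒(B/B)/B⇒(a/B)/B⇒(a/(E))/B⇒(a/(E/B))/B⇒(a/(E/B/B))/B⇒(a/(B/B/B))/B⇒(a/(a/B/B))/B⇒(a/(a/a/B))/B⇒(a/(a/a/a))/B⇒(a/(a/a/a))/a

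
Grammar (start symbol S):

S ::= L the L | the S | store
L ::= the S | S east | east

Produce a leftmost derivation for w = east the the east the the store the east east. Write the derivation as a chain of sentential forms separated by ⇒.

S ⇒ L the L   [S ::= L the L]
L the L ⇒ east the L   [L ::= east]
east the L ⇒ east the S east   [L ::= S east]
east the S east ⇒ east the L the L east   [S ::= L the L]
east the L the L east ⇒ east the the S the L east   [L ::= the S]
east the the S the L east ⇒ east the the L the L the L east   [S ::= L the L]
east the the L the L the L east ⇒ east the the east the L the L east   [L ::= east]
east the the east the L the L east ⇒ east the the east the the S the L east   [L ::= the S]
east the the east the the S the L east ⇒ east the the east the the store the L east   [S ::= store]
east the the east the the store the L east ⇒ east the the east the the store the east east   [L ::= east]

S ⇒ L the L ⇒ east the L ⇒ east the S east ⇒ east the L the L east ⇒ east the the S the L east ⇒ east the the L the L the L east ⇒ east the the east the L the L east ⇒ east the the east the the S the L east ⇒ east the the east the the store the L east ⇒ east the the east the the store the east east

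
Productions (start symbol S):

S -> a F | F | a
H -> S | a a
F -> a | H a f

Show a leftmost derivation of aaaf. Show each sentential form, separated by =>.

S => F => Haf => aaaf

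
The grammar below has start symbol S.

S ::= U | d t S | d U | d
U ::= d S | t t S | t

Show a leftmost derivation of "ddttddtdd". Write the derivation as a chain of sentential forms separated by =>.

S => dU => ddS => ddU => ddttS => ddttU => ddttdS => ddttddtS => ddttddtU => ddttddtdS => ddttddtdd

S => dU   [S ::= d U]
dU => ddS   [U ::= d S]
ddS => ddU   [S ::= U]
ddU => ddttS   [U ::= t t S]
ddttS => ddttU   [S ::= U]
ddttU => ddttdS   [U ::= d S]
ddttdS => ddttddtS   [S ::= d t S]
ddttddtS => ddttddtU   [S ::= U]
ddttddtU => ddttddtdS   [U ::= d S]
ddttddtdS => ddttddtdd   [S ::= d]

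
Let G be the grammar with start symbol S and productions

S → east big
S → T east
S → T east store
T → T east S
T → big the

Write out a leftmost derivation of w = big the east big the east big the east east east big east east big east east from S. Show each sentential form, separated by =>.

S => T east   [S → T east]
T east => T east S east   [T → T east S]
T east S east => big the east S east   [T → big the]
big the east S east => big the east T east east   [S → T east]
big the east T east east => big the east T east S east east   [T → T east S]
big the east T east S east east => big the east T east S east S east east   [T → T east S]
big the east T east S east S east east => big the east T east S east S east S east east   [T → T east S]
big the east T east S east S east S east east => big the east big the east S east S east S east east   [T → big the]
big the east big the east S east S east S east east => big the east big the east T east east S east S east east   [S → T east]
big the east big the east T east east S east S east east => big the east big the east big the east east S east S east east   [T → big the]
big the east big the east big the east east S east S east east => big the east big the east big the east east east big east S east east   [S → east big]
big the east big the east big the east east east big east S east east => big the east big the east big the east east east big east east big east east   [S → east big]

S => T east => T east S east => big the east S east => big the east T east east => big the east T east S east east => big the east T east S east S east east => big the east T east S east S east S east east => big the east big the east S east S east S east east => big the east big the east T east east S east S east east => big the east big the east big the east east S east S east east => big the east big the east big the east east east big east S east east => big the east big the east big the east east east big east east big east east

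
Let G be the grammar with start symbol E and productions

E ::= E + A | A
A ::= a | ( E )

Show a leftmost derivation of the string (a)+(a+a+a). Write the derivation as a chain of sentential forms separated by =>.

E => E+A => A+A => (E)+A => (A)+A => (a)+A => (a)+(E) => (a)+(E+A) => (a)+(E+A+A) => (a)+(A+A+A) => (a)+(a+A+A) => (a)+(a+a+A) => (a)+(a+a+a)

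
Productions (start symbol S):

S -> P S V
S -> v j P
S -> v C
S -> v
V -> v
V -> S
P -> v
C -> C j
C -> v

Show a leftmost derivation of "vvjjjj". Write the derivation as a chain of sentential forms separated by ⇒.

S⇒vC⇒vCj⇒vCjj⇒vCjjj⇒vCjjjj⇒vvjjjj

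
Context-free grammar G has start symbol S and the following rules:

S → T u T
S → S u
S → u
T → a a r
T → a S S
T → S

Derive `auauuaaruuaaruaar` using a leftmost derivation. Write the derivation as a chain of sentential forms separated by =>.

S => TuT => aSSuT => auSuT => auTuTuT => auaSSuTuT => auaTuTSuTuT => auaSuTSuTuT => auauuTSuTuT => auauuaarSuTuT => auauuaaruuTuT => auauuaaruuaaruT => auauuaaruuaaruaar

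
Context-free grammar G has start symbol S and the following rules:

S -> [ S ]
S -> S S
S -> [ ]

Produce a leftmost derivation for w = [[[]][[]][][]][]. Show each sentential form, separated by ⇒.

S ⇒ SS ⇒ [S]S ⇒ [SS]S ⇒ [SSS]S ⇒ [[S]SS]S ⇒ [[[]]SS]S ⇒ [[[]]SSS]S ⇒ [[[]][S]SS]S ⇒ [[[]][[]]SS]S ⇒ [[[]][[]][]S]S ⇒ [[[]][[]][][]]S ⇒ [[[]][[]][][]][]

S ⇒ SS   [S -> S S]
SS ⇒ [S]S   [S -> [ S ]]
[S]S ⇒ [SS]S   [S -> S S]
[SS]S ⇒ [SSS]S   [S -> S S]
[SSS]S ⇒ [[S]SS]S   [S -> [ S ]]
[[S]SS]S ⇒ [[[]]SS]S   [S -> [ ]]
[[[]]SS]S ⇒ [[[]]SSS]S   [S -> S S]
[[[]]SSS]S ⇒ [[[]][S]SS]S   [S -> [ S ]]
[[[]][S]SS]S ⇒ [[[]][[]]SS]S   [S -> [ ]]
[[[]][[]]SS]S ⇒ [[[]][[]][]S]S   [S -> [ ]]
[[[]][[]][]S]S ⇒ [[[]][[]][][]]S   [S -> [ ]]
[[[]][[]][][]]S ⇒ [[[]][[]][][]][]   [S -> [ ]]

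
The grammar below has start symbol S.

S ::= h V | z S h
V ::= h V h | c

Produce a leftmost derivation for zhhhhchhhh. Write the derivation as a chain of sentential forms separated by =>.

S => zSh => zhVh => zhhVhh => zhhhVhhh => zhhhhVhhhh => zhhhhchhhh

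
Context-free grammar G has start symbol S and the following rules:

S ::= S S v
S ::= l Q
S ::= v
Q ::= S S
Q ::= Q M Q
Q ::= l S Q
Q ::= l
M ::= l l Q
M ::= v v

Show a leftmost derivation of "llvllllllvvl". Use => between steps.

S=>lQ=>llSQ=>llvQ=>llvlSQ=>llvlSSvQ=>llvllQSvQ=>llvlllSQSvQ=>llvllllQQSvQ=>llvlllllQSvQ=>llvllllllSvQ=>llvllllllvvQ=>llvllllllvvl

S => lQ   [S ::= l Q]
lQ => llSQ   [Q ::= l S Q]
llSQ => llvQ   [S ::= v]
llvQ => llvlSQ   [Q ::= l S Q]
llvlSQ => llvlSSvQ   [S ::= S S v]
llvlSSvQ => llvllQSvQ   [S ::= l Q]
llvllQSvQ => llvlllSQSvQ   [Q ::= l S Q]
llvlllSQSvQ => llvllllQQSvQ   [S ::= l Q]
llvllllQQSvQ => llvlllllQSvQ   [Q ::= l]
llvlllllQSvQ => llvllllllSvQ   [Q ::= l]
llvllllllSvQ => llvllllllvvQ   [S ::= v]
llvllllllvvQ => llvllllllvvl   [Q ::= l]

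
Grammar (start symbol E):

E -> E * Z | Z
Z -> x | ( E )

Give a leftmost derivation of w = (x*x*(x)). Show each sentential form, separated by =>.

E => Z   [E -> Z]
Z => (E)   [Z -> ( E )]
(E) => (E*Z)   [E -> E * Z]
(E*Z) => (E*Z*Z)   [E -> E * Z]
(E*Z*Z) => (Z*Z*Z)   [E -> Z]
(Z*Z*Z) => (x*Z*Z)   [Z -> x]
(x*Z*Z) => (x*x*Z)   [Z -> x]
(x*x*Z) => (x*x*(E))   [Z -> ( E )]
(x*x*(E)) => (x*x*(Z))   [E -> Z]
(x*x*(Z)) => (x*x*(x))   [Z -> x]

E=>Z=>(E)=>(E*Z)=>(E*Z*Z)=>(Z*Z*Z)=>(x*Z*Z)=>(x*x*Z)=>(x*x*(E))=>(x*x*(Z))=>(x*x*(x))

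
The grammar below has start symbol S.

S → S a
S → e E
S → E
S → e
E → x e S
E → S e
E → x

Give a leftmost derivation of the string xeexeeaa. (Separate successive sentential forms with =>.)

S => E => xeS => xeSa => xeSaa => xeeEaa => xeeSeaa => xeeEeaa => xeeSeeaa => xeeEeeaa => xeexeeaa

S => E   [S → E]
E => xeS   [E → x e S]
xeS => xeSa   [S → S a]
xeSa => xeSaa   [S → S a]
xeSaa => xeeEaa   [S → e E]
xeeEaa => xeeSeaa   [E → S e]
xeeSeaa => xeeEeaa   [S → E]
xeeEeaa => xeeSeeaa   [E → S e]
xeeSeeaa => xeeEeeaa   [S → E]
xeeEeeaa => xeexeeaa   [E → x]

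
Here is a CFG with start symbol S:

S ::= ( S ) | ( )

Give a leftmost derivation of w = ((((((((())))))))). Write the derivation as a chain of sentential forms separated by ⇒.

S ⇒ (S)   [S ::= ( S )]
(S) ⇒ ((S))   [S ::= ( S )]
((S)) ⇒ (((S)))   [S ::= ( S )]
(((S))) ⇒ ((((S))))   [S ::= ( S )]
((((S)))) ⇒ (((((S)))))   [S ::= ( S )]
(((((S))))) ⇒ ((((((S))))))   [S ::= ( S )]
((((((S)))))) ⇒ (((((((S)))))))   [S ::= ( S )]
(((((((S))))))) ⇒ ((((((((S))))))))   [S ::= ( S )]
((((((((S)))))))) ⇒ ((((((((()))))))))   [S ::= ( )]

S ⇒ (S) ⇒ ((S)) ⇒ (((S))) ⇒ ((((S)))) ⇒ (((((S))))) ⇒ ((((((S)))))) ⇒ (((((((S))))))) ⇒ ((((((((S)))))))) ⇒ ((((((((()))))))))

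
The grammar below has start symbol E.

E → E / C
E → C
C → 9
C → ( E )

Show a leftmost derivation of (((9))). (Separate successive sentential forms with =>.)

E => C => (E) => (C) => ((E)) => ((C)) => (((E))) => (((C))) => (((9)))

E => C   [E → C]
C => (E)   [C → ( E )]
(E) => (C)   [E → C]
(C) => ((E))   [C → ( E )]
((E)) => ((C))   [E → C]
((C)) => (((E)))   [C → ( E )]
(((E))) => (((C)))   [E → C]
(((C))) => (((9)))   [C → 9]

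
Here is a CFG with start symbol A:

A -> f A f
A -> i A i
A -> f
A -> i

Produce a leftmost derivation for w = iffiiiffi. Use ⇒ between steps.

A ⇒ iAi   [A -> i A i]
iAi ⇒ ifAfi   [A -> f A f]
ifAfi ⇒ iffAffi   [A -> f A f]
iffAffi ⇒ iffiAiffi   [A -> i A i]
iffiAiffi ⇒ iffiiiffi   [A -> i]

A⇒iAi⇒ifAfi⇒iffAffi⇒iffiAiffi⇒iffiiiffi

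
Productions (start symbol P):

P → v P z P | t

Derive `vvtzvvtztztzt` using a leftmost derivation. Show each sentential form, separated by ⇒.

P ⇒ vPzP ⇒ vvPzPzP ⇒ vvtzPzP ⇒ vvtzvPzPzP ⇒ vvtzvvPzPzPzP ⇒ vvtzvvtzPzPzP ⇒ vvtzvvtztzPzP ⇒ vvtzvvtztztzP ⇒ vvtzvvtztztzt

P ⇒ vPzP   [P → v P z P]
vPzP ⇒ vvPzPzP   [P → v P z P]
vvPzPzP ⇒ vvtzPzP   [P → t]
vvtzPzP ⇒ vvtzvPzPzP   [P → v P z P]
vvtzvPzPzP ⇒ vvtzvvPzPzPzP   [P → v P z P]
vvtzvvPzPzPzP ⇒ vvtzvvtzPzPzP   [P → t]
vvtzvvtzPzPzP ⇒ vvtzvvtztzPzP   [P → t]
vvtzvvtztzPzP ⇒ vvtzvvtztztzP   [P → t]
vvtzvvtztztzP ⇒ vvtzvvtztztzt   [P → t]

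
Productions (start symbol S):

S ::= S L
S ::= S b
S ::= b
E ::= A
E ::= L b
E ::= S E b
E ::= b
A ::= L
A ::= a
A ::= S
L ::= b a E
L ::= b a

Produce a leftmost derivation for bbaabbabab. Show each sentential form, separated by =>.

S => SL   [S ::= S L]
SL => SbL   [S ::= S b]
SbL => SLbL   [S ::= S L]
SLbL => bLbL   [S ::= b]
bLbL => bbaEbL   [L ::= b a E]
bbaEbL => bbaAbL   [E ::= A]
bbaAbL => bbaabL   [A ::= a]
bbaabL => bbaabbaE   [L ::= b a E]
bbaabbaE => bbaabbaLb   [E ::= L b]
bbaabbaLb => bbaabbabab   [L ::= b a]

S => SL => SbL => SLbL => bLbL => bbaEbL => bbaAbL => bbaabL => bbaabbaE => bbaabbaLb => bbaabbabab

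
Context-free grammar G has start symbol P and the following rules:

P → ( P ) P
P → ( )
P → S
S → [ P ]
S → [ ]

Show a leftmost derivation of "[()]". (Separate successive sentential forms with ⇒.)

P ⇒ S   [P → S]
S ⇒ [P]   [S → [ P ]]
[P] ⇒ [()]   [P → ( )]

P ⇒ S ⇒ [P] ⇒ [()]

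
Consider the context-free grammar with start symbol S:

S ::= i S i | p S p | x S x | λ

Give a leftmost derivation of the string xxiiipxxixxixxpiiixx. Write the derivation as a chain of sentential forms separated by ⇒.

S ⇒ xSx ⇒ xxSxx ⇒ xxiSixx ⇒ xxiiSiixx ⇒ xxiiiSiiixx ⇒ xxiiipSpiiixx ⇒ xxiiipxSxpiiixx ⇒ xxiiipxxSxxpiiixx ⇒ xxiiipxxiSixxpiiixx ⇒ xxiiipxxixSxixxpiiixx ⇒ xxiiipxxixxixxpiiixx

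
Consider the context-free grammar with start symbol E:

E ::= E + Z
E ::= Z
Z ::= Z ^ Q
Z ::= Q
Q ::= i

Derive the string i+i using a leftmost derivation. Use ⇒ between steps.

E ⇒ E+Z   [E ::= E + Z]
E+Z ⇒ Z+Z   [E ::= Z]
Z+Z ⇒ Q+Z   [Z ::= Q]
Q+Z ⇒ i+Z   [Q ::= i]
i+Z ⇒ i+Q   [Z ::= Q]
i+Q ⇒ i+i   [Q ::= i]

E ⇒ E+Z ⇒ Z+Z ⇒ Q+Z ⇒ i+Z ⇒ i+Q ⇒ i+i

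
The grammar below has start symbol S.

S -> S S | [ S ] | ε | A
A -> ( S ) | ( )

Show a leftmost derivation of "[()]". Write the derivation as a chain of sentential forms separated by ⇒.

S ⇒ SS ⇒ SSS ⇒ SSSS ⇒ SSSSS ⇒ [S]SSSS ⇒ [A]SSSS ⇒ [(S)]SSSS ⇒ [()]SSSS ⇒ [()]SSS ⇒ [()]SS ⇒ [()]S ⇒ [()]

S ⇒ SS   [S -> S S]
SS ⇒ SSS   [S -> S S]
SSS ⇒ SSSS   [S -> S S]
SSSS ⇒ SSSSS   [S -> S S]
SSSSS ⇒ [S]SSSS   [S -> [ S ]]
[S]SSSS ⇒ [A]SSSS   [S -> A]
[A]SSSS ⇒ [(S)]SSSS   [A -> ( S )]
[(S)]SSSS ⇒ [()]SSSS   [S -> ε]
[()]SSSS ⇒ [()]SSS   [S -> ε]
[()]SSS ⇒ [()]SS   [S -> ε]
[()]SS ⇒ [()]S   [S -> ε]
[()]S ⇒ [()]   [S -> ε]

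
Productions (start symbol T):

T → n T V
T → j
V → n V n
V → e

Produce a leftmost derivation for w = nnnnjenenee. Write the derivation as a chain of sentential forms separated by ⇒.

T ⇒ nTV   [T → n T V]
nTV ⇒ nnTVV   [T → n T V]
nnTVV ⇒ nnnTVVV   [T → n T V]
nnnTVVV ⇒ nnnnTVVVV   [T → n T V]
nnnnTVVVV ⇒ nnnnjVVVV   [T → j]
nnnnjVVVV ⇒ nnnnjeVVV   [V → e]
nnnnjeVVV ⇒ nnnnjenVnVV   [V → n V n]
nnnnjenVnVV ⇒ nnnnjenenVV   [V → e]
nnnnjenenVV ⇒ nnnnjeneneV   [V → e]
nnnnjeneneV ⇒ nnnnjenenee   [V → e]

T⇒nTV⇒nnTVV⇒nnnTVVV⇒nnnnTVVVV⇒nnnnjVVVV⇒nnnnjeVVV⇒nnnnjenVnVV⇒nnnnjenenVV⇒nnnnjeneneV⇒nnnnjenenee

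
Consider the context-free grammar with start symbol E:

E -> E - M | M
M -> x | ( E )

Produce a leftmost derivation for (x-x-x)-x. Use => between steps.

E => E-M => M-M => (E)-M => (E-M)-M => (E-M-M)-M => (M-M-M)-M => (x-M-M)-M => (x-x-M)-M => (x-x-x)-M => (x-x-x)-x

E => E-M   [E -> E - M]
E-M => M-M   [E -> M]
M-M => (E)-M   [M -> ( E )]
(E)-M => (E-M)-M   [E -> E - M]
(E-M)-M => (E-M-M)-M   [E -> E - M]
(E-M-M)-M => (M-M-M)-M   [E -> M]
(M-M-M)-M => (x-M-M)-M   [M -> x]
(x-M-M)-M => (x-x-M)-M   [M -> x]
(x-x-M)-M => (x-x-x)-M   [M -> x]
(x-x-x)-M => (x-x-x)-x   [M -> x]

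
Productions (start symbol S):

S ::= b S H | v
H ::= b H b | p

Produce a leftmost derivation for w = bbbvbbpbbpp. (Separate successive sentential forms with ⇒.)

S ⇒ bSH ⇒ bbSHH ⇒ bbbSHHH ⇒ bbbvHHH ⇒ bbbvbHbHH ⇒ bbbvbbHbbHH ⇒ bbbvbbpbbHH ⇒ bbbvbbpbbpH ⇒ bbbvbbpbbpp

S ⇒ bSH   [S ::= b S H]
bSH ⇒ bbSHH   [S ::= b S H]
bbSHH ⇒ bbbSHHH   [S ::= b S H]
bbbSHHH ⇒ bbbvHHH   [S ::= v]
bbbvHHH ⇒ bbbvbHbHH   [H ::= b H b]
bbbvbHbHH ⇒ bbbvbbHbbHH   [H ::= b H b]
bbbvbbHbbHH ⇒ bbbvbbpbbHH   [H ::= p]
bbbvbbpbbHH ⇒ bbbvbbpbbpH   [H ::= p]
bbbvbbpbbpH ⇒ bbbvbbpbbpp   [H ::= p]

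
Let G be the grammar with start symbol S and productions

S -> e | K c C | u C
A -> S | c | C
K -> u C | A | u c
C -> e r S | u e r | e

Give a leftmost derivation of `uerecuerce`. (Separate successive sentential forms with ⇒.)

S ⇒ KcC   [S -> K c C]
KcC ⇒ uCcC   [K -> u C]
uCcC ⇒ uerScC   [C -> e r S]
uerScC ⇒ uerKcCcC   [S -> K c C]
uerKcCcC ⇒ uerAcCcC   [K -> A]
uerAcCcC ⇒ uerScCcC   [A -> S]
uerScCcC ⇒ uerecCcC   [S -> e]
uerecCcC ⇒ uerecuercC   [C -> u e r]
uerecuercC ⇒ uerecuerce   [C -> e]

S⇒KcC⇒uCcC⇒uerScC⇒uerKcCcC⇒uerAcCcC⇒uerScCcC⇒uerecCcC⇒uerecuercC⇒uerecuerce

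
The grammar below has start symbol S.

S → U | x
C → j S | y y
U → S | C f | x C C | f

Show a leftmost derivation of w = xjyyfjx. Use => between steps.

S => U => xCC => xjSC => xjUC => xjCfC => xjyyfC => xjyyfjS => xjyyfjx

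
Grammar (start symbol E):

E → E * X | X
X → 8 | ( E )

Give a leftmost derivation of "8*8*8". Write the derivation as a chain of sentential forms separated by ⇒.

E ⇒ E*X   [E → E * X]
E*X ⇒ E*X*X   [E → E * X]
E*X*X ⇒ X*X*X   [E → X]
X*X*X ⇒ 8*X*X   [X → 8]
8*X*X ⇒ 8*8*X   [X → 8]
8*8*X ⇒ 8*8*8   [X → 8]

E⇒E*X⇒E*X*X⇒X*X*X⇒8*X*X⇒8*8*X⇒8*8*8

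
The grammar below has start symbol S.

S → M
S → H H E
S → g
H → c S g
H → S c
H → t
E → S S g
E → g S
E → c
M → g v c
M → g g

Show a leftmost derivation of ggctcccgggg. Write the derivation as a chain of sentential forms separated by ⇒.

S⇒HHE⇒ScHE⇒HHEcHE⇒ScHEcHE⇒McHEcHE⇒ggcHEcHE⇒ggctEcHE⇒ggctccHE⇒ggctcccSgE⇒ggctcccggE⇒ggctcccgggS⇒ggctcccgggg

S ⇒ HHE   [S → H H E]
HHE ⇒ ScHE   [H → S c]
ScHE ⇒ HHEcHE   [S → H H E]
HHEcHE ⇒ ScHEcHE   [H → S c]
ScHEcHE ⇒ McHEcHE   [S → M]
McHEcHE ⇒ ggcHEcHE   [M → g g]
ggcHEcHE ⇒ ggctEcHE   [H → t]
ggctEcHE ⇒ ggctccHE   [E → c]
ggctccHE ⇒ ggctcccSgE   [H → c S g]
ggctcccSgE ⇒ ggctcccggE   [S → g]
ggctcccggE ⇒ ggctcccgggS   [E → g S]
ggctcccgggS ⇒ ggctcccgggg   [S → g]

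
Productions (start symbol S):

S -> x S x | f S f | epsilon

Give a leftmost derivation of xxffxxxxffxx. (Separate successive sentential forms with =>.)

S => xSx => xxSxx => xxfSfxx => xxffSffxx => xxffxSxffxx => xxffxxSxxffxx => xxffxxxxffxx

S => xSx   [S -> x S x]
xSx => xxSxx   [S -> x S x]
xxSxx => xxfSfxx   [S -> f S f]
xxfSfxx => xxffSffxx   [S -> f S f]
xxffSffxx => xxffxSxffxx   [S -> x S x]
xxffxSxffxx => xxffxxSxxffxx   [S -> x S x]
xxffxxSxxffxx => xxffxxxxffxx   [S -> epsilon]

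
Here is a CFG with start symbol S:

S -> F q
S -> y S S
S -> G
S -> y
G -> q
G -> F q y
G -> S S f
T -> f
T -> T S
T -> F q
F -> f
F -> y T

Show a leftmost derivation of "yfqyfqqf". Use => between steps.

S => G => SSf => FqSf => yTqSf => yfqSf => yfqFqf => yfqyTqf => yfqyFqqf => yfqyfqqf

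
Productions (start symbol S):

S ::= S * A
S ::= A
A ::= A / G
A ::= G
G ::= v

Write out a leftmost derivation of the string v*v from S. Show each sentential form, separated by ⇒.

S⇒S*A⇒A*A⇒G*A⇒v*A⇒v*G⇒v*v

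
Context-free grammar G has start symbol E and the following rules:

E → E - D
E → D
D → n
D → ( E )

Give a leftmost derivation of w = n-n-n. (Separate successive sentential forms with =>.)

E => E-D   [E → E - D]
E-D => E-D-D   [E → E - D]
E-D-D => D-D-D   [E → D]
D-D-D => n-D-D   [D → n]
n-D-D => n-n-D   [D → n]
n-n-D => n-n-n   [D → n]

E=>E-D=>E-D-D=>D-D-D=>n-D-D=>n-n-D=>n-n-n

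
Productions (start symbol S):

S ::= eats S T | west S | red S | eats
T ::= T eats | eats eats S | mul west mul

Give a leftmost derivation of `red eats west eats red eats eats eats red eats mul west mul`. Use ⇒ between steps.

S ⇒ red S ⇒ red eats S T ⇒ red eats west S T ⇒ red eats west eats S T T ⇒ red eats west eats red S T T ⇒ red eats west eats red eats T T ⇒ red eats west eats red eats eats eats S T ⇒ red eats west eats red eats eats eats red S T ⇒ red eats west eats red eats eats eats red eats T ⇒ red eats west eats red eats eats eats red eats mul west mul

S ⇒ red S   [S ::= red S]
red S ⇒ red eats S T   [S ::= eats S T]
red eats S T ⇒ red eats west S T   [S ::= west S]
red eats west S T ⇒ red eats west eats S T T   [S ::= eats S T]
red eats west eats S T T ⇒ red eats west eats red S T T   [S ::= red S]
red eats west eats red S T T ⇒ red eats west eats red eats T T   [S ::= eats]
red eats west eats red eats T T ⇒ red eats west eats red eats eats eats S T   [T ::= eats eats S]
red eats west eats red eats eats eats S T ⇒ red eats west eats red eats eats eats red S T   [S ::= red S]
red eats west eats red eats eats eats red S T ⇒ red eats west eats red eats eats eats red eats T   [S ::= eats]
red eats west eats red eats eats eats red eats T ⇒ red eats west eats red eats eats eats red eats mul west mul   [T ::= mul west mul]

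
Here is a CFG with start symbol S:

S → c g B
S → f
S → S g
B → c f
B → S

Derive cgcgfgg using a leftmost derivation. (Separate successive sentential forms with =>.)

S => Sg   [S → S g]
Sg => cgBg   [S → c g B]
cgBg => cgSg   [B → S]
cgSg => cgSgg   [S → S g]
cgSgg => cgcgBgg   [S → c g B]
cgcgBgg => cgcgSgg   [B → S]
cgcgSgg => cgcgfgg   [S → f]

S => Sg => cgBg => cgSg => cgSgg => cgcgBgg => cgcgSgg => cgcgfgg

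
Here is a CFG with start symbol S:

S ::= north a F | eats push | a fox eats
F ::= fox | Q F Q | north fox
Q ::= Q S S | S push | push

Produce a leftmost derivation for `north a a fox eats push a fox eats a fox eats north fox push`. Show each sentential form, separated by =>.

S => north a F   [S ::= north a F]
north a F => north a Q F Q   [F ::= Q F Q]
north a Q F Q => north a Q S S F Q   [Q ::= Q S S]
north a Q S S F Q => north a S push S S F Q   [Q ::= S push]
north a S push S S F Q => north a a fox eats push S S F Q   [S ::= a fox eats]
north a a fox eats push S S F Q => north a a fox eats push a fox eats S F Q   [S ::= a fox eats]
north a a fox eats push a fox eats S F Q => north a a fox eats push a fox eats a fox eats F Q   [S ::= a fox eats]
north a a fox eats push a fox eats a fox eats F Q => north a a fox eats push a fox eats a fox eats north fox Q   [F ::= north fox]
north a a fox eats push a fox eats a fox eats north fox Q => north a a fox eats push a fox eats a fox eats north fox push   [Q ::= push]

S => north a F => north a Q F Q => north a Q S S F Q => north a S push S S F Q => north a a fox eats push S S F Q => north a a fox eats push a fox eats S F Q => north a a fox eats push a fox eats a fox eats F Q => north a a fox eats push a fox eats a fox eats north fox Q => north a a fox eats push a fox eats a fox eats north fox push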